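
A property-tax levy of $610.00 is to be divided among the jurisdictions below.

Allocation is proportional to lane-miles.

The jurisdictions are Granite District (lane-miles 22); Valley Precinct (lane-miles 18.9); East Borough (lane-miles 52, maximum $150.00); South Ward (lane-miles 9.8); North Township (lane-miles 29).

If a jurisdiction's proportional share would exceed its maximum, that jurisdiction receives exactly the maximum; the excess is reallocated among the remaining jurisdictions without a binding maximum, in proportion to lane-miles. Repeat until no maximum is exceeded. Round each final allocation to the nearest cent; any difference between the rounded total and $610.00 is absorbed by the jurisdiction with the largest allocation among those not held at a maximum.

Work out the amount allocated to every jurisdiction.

Combined lane-miles = 131.7.
Unconstrained shares: Granite District 101.8983; Valley Precinct 87.5399; East Borough 240.8504; South Ward 45.3910; North Township 134.3204.
Held at cap: East Borough ($150.00); remaining pool $460.00 reallocated over remaining lane-miles 79.7.
Redistributed shares: Granite District 126.9762 → $126.98; Valley Precinct 109.0841 → $109.08; South Ward 56.5621 → $56.56; North Township 167.3777 → $167.38.

Granite District: $126.98 | Valley Precinct: $109.08 | East Borough: $150.00 | South Ward: $56.56 | North Township: $167.38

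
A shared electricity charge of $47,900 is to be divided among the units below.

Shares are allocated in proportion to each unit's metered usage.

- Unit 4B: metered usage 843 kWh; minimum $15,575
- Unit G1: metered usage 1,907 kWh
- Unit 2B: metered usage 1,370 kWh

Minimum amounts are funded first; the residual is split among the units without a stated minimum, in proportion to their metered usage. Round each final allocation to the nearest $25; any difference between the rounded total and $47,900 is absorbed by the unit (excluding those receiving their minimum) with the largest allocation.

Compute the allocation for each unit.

Unit 4B: $15,575; Unit G1: $18,800; Unit 2B: $13,525

Minimums first: Unit 4B $15,575. Residual $32,325.
Residual split over remaining metered usage 3,277: Unit G1 18,811.04 → $18,800; Unit 2B 13,513.96 → $13,525.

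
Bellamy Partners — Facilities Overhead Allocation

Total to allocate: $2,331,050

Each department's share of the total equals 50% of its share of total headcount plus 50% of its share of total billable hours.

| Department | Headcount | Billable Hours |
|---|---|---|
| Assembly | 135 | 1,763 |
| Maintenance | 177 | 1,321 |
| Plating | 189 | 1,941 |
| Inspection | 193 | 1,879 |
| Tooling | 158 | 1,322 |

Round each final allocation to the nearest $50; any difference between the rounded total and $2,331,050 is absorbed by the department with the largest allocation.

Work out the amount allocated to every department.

Totals — headcount 852, billable hours 8,226.
Combined weights (50% headcount + 50% billable hours): Assembly 0.1864; Maintenance 0.1842; Plating 0.2289; Inspection 0.2275; Tooling 0.1731.
Raw shares: Assembly 434,474.10; Maintenance 429,303.48; Plating 533,565.85; Inspection 530,253.15; Tooling 403,453.42.
Rounded to nearest $50: Assembly $434,450; Maintenance $429,300; Plating $533,550; Inspection $530,250; Tooling $403,450. Sum = $2,331,000.
Difference $2,331,050 − $2,331,000 = +$50 applied to largest allocation (Plating): Plating becomes $533,600.

Assembly: $434,450 | Maintenance: $429,300 | Plating: $533,600 | Inspection: $530,250 | Tooling: $403,450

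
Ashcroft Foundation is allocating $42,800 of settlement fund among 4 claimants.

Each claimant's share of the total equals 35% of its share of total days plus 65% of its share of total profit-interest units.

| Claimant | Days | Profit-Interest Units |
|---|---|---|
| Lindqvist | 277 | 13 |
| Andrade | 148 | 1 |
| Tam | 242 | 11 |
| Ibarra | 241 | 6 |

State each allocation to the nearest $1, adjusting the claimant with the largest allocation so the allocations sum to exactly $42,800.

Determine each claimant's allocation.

Totals — days 908, profit-interest units 31.
Composite weights (35% days + 65% profit-interest units): Lindqvist 0.3794; Andrade 0.0780; Tam 0.3239; Ibarra 0.2187.
Unrounded shares: Lindqvist 16,236.34; Andrade 3,339.09; Tam 13,864.08; Ibarra 9,360.49.
After rounding ($1): Lindqvist $16,236; Andrade $3,339; Tam $13,864; Ibarra $9,360. Sum = $42,799.
Difference $42,800 − $42,799 = +$1 applied to largest allocation (Lindqvist): Lindqvist becomes $16,237.

Lindqvist: $16,237 · Andrade: $3,339 · Tam: $13,864 · Ibarra: $9,360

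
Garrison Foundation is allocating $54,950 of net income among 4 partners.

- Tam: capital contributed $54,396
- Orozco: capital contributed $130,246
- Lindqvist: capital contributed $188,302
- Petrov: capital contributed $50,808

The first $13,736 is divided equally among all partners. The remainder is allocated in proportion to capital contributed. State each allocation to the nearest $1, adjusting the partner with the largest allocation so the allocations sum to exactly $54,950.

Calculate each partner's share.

First tranche $13,736 split equally: $3,434 each.
Remainder $41,214 by capital contributed (total 423,752): Tam 5,290.54 → $5,291; Orozco 12,667.69 → $12,668; Lindqvist 18,314.20 → $18,314; Petrov 4,941.57 → $4,942.
Rounding difference −$1 on remainder applied to Lindqvist.
Totals: Tam $3,434 + $5,291 = $8,725; Orozco $3,434 + $12,668 = $16,102; Lindqvist $3,434 + $18,313 = $21,747; Petrov $3,434 + $4,942 = $8,376.

Tam: $8,725; Orozco: $16,102; Lindqvist: $21,747; Petrov: $8,376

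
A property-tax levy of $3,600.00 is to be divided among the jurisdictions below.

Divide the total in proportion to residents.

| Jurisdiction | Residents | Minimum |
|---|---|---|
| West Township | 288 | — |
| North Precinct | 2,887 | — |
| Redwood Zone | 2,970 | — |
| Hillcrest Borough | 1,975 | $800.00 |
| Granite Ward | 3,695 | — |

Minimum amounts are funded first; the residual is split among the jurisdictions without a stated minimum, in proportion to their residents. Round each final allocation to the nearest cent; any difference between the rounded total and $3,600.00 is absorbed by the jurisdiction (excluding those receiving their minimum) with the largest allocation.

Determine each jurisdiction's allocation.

West Township: $81.95 | North Precinct: $821.50 | Redwood Zone: $845.12 | Hillcrest Borough: $800.00 | Granite Ward: $1,051.43

Minimums first: Hillcrest Borough $800.00. Remaining pool $2,800.00.
Remaining pool split over remaining residents 9,840: West Township 81.9512 → $81.95; North Precinct 821.5041 → $821.50; Redwood Zone 845.1220 → $845.12; Granite Ward 1,051.4228 → $1,051.42.
Rounding difference +$0.01 applied to Granite Ward → $1,051.43.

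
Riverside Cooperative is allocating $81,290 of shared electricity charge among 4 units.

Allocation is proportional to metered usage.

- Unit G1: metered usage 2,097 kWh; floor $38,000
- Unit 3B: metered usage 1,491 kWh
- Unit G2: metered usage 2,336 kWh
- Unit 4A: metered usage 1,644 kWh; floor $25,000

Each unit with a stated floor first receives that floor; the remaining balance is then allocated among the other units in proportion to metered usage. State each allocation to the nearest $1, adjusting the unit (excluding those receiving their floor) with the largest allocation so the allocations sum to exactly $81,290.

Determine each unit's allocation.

Guaranteed amounts: Unit G1 $38,000; Unit 4A $25,000. Balance $18,290.
Balance split over remaining metered usage 3,827: Unit 3B 7,125.79 → $7,126; Unit G2 11,164.21 → $11,164.

Unit G1: $38,000; Unit 3B: $7,126; Unit G2: $11,164; Unit 4A: $25,000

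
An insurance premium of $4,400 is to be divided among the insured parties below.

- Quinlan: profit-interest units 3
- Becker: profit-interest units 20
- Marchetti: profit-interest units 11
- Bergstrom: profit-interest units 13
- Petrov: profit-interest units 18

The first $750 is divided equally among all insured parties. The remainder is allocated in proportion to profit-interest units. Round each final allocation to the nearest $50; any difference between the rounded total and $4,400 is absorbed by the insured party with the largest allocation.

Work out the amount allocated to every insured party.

Quinlan: $300 | Becker: $1,300 | Marchetti: $750 | Bergstrom: $900 | Petrov: $1,150

$750 shared equally gives $150 per insured party.
Remainder $3,650 by profit-interest units (total 65): Quinlan 168.46 → $150; Becker 1,123.08 → $1,100; Marchetti 617.69 → $600; Bergstrom 730.00 → $750; Petrov 1,010.77 → $1,000.
Rounding difference +$50 on remainder applied to Becker.
Totals: Quinlan $150 + $150 = $300; Becker $150 + $1,150 = $1,300; Marchetti $150 + $600 = $750; Bergstrom $150 + $750 = $900; Petrov $150 + $1,000 = $1,150.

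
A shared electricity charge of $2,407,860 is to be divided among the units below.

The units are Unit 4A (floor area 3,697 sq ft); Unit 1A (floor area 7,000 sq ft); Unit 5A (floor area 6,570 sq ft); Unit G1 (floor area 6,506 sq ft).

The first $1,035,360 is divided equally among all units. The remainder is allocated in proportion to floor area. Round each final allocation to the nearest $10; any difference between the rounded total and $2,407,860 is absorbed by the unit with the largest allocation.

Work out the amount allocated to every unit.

Unit 4A: $472,280 | Unit 1A: $662,980 | Unit 5A: $638,150 | Unit G1: $634,450

$1,035,360 shared equally gives $258,840 per unit.
Remainder $1,372,500 by floor area (total 23,773): Unit 4A 213,440.98 → $213,440; Unit 1A 404,134.94 → $404,130; Unit 5A 379,309.51 → $379,310; Unit G1 375,614.56 → $375,610.
Rounding difference +$10 on remainder applied to Unit 1A.
Totals: Unit 4A $258,840 + $213,440 = $472,280; Unit 1A $258,840 + $404,140 = $662,980; Unit 5A $258,840 + $379,310 = $638,150; Unit G1 $258,840 + $375,610 = $634,450.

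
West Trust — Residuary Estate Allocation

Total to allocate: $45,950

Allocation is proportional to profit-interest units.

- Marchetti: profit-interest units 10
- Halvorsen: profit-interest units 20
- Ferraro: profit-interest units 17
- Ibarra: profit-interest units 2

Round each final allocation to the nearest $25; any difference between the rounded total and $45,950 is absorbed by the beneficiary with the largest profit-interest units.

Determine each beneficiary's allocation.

Marchetti: $9,375 · Halvorsen: $18,750 · Ferraro: $15,950 · Ibarra: $1,875

Total profit-interest units = 10 + 20 + 17 + 2 = 49.
Unrounded shares: Marchetti 9,377.55; Halvorsen 18,755.10; Ferraro 15,941.84; Ibarra 1,875.51.
At nearest $25: Marchetti $9,375; Halvorsen $18,750; Ferraro $15,950; Ibarra $1,875. Sum = $45,950.
Sum already equals the total — no adjustment.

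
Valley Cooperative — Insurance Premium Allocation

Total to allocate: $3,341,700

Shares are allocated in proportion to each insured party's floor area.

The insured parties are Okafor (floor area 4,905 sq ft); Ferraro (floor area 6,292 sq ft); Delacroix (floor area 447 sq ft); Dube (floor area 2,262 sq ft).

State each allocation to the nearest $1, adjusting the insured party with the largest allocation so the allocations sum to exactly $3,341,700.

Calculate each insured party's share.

Sum of floor area: 13,906.
Raw shares: Okafor 4,905/13,906 × $3,341,700 = 1,178,702.61; Ferraro 6,292/13,906 × $3,341,700 = 1,512,007.51; Delacroix 447/13,906 × $3,341,700 = 107,416.94; Dube 2,262/13,906 × $3,341,700 = 543,572.95.
At nearest $1: Okafor $1,178,703; Ferraro $1,512,008; Delacroix $107,417; Dube $543,573. Sum = $3,341,701.
Difference $3,341,700 − $3,341,701 = −$1 applied to largest allocation (Ferraro): Ferraro becomes $1,512,007.

Okafor: $1,178,703 | Ferraro: $1,512,007 | Delacroix: $107,417 | Dube: $543,573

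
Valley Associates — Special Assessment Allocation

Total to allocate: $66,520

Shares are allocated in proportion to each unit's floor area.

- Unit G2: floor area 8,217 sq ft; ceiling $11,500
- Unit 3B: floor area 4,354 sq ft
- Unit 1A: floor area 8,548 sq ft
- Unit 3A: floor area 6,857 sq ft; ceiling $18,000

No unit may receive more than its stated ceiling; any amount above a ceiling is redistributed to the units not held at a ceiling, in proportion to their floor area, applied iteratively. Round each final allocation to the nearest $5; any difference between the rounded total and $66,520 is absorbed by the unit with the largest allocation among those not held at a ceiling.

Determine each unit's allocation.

Unit G2: $11,500; Unit 3B: $12,495; Unit 1A: $24,525; Unit 3A: $18,000

Total floor area = 27,976.
Unconstrained shares: Unit G2 19,537.99; Unit 3B 10,352.73; Unit 1A 20,325.03; Unit 3A 16,304.25.
Held at cap: Unit G2 ($11,500); residual $55,020 reallocated over remaining floor area 19,759.
Held at cap: Unit 3A ($18,000); residual $37,020 reallocated over remaining floor area 12,902.
Shares after redistribution: Unit 3B 12,493.03 → $12,495; Unit 1A 24,526.97 → $24,525.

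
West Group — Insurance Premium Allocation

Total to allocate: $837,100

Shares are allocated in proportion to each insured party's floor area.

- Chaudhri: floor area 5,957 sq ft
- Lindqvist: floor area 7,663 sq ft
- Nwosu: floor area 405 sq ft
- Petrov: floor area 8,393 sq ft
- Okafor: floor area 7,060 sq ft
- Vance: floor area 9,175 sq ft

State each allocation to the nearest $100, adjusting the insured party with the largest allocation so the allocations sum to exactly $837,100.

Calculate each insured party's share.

Chaudhri: $129,000 · Lindqvist: $166,000 · Nwosu: $8,800 · Petrov: $181,800 · Okafor: $152,900 · Vance: $198,600

Floor area total: 38,653.
Proportional shares: Chaudhri 5,957/38,653 × $837,100 = 129,009.51; Lindqvist 7,663/38,653 × $837,100 = 165,956.00; Nwosu 405/38,653 × $837,100 = 8,771.00; Petrov 8,393/38,653 × $837,100 = 181,765.46; Okafor 7,060/38,653 × $837,100 = 152,896.95; Vance 9,175/38,653 × $837,100 = 198,701.07.
Rounded to nearest $100: Chaudhri $129,000; Lindqvist $166,000; Nwosu $8,800; Petrov $181,800; Okafor $152,900; Vance $198,700. Sum = $837,200.
Difference $837,100 − $837,200 = −$100 applied to largest allocation (Vance): Vance becomes $198,600.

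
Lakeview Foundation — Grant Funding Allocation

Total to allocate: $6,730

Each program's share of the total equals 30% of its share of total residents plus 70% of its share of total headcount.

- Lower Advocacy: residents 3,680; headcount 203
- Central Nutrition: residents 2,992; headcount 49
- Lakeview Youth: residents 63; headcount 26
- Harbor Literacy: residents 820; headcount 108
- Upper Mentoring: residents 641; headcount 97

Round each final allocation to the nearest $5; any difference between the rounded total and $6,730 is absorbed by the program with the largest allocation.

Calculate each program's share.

Residents total 8,196; headcount total 483.
Blended shares (30% residents + 70% headcount): Lower Advocacy 0.4289; Central Nutrition 0.1805; Lakeview Youth 0.0400; Harbor Literacy 0.1865; Upper Mentoring 0.1640.
Unrounded shares: Lower Advocacy 2,886.52; Central Nutrition 1,214.98; Lakeview Youth 269.11; Harbor Literacy 1,255.39; Upper Mentoring 1,104.01.
After rounding ($5): Lower Advocacy $2,885; Central Nutrition $1,215; Lakeview Youth $270; Harbor Literacy $1,255; Upper Mentoring $1,105. Sum = $6,730.
No rounding difference to absorb.

Lower Advocacy: $2,885; Central Nutrition: $1,215; Lakeview Youth: $270; Harbor Literacy: $1,255; Upper Mentoring: $1,105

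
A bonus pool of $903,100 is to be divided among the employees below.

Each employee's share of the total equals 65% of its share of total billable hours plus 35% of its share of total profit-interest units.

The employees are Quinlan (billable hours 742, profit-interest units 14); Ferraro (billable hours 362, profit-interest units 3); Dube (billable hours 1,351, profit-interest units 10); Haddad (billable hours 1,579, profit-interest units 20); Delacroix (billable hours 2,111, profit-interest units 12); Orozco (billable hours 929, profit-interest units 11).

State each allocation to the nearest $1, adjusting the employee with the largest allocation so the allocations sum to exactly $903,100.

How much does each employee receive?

Quinlan: $124,790 | Ferraro: $43,586 | Dube: $157,264 | Haddad: $221,339 | Delacroix: $229,360 | Orozco: $126,761

Billable hours total 7,074; profit-interest units total 70.
Composite weights (65% billable hours + 35% profit-interest units): Quinlan 0.1382; Ferraro 0.0483; Dube 0.1741; Haddad 0.2451; Delacroix 0.2540; Orozco 0.1404.
Raw shares: Quinlan 124,789.68; Ferraro 43,586.00; Dube 157,263.75; Haddad 221,338.65; Delacroix 229,361.10; Orozco 126,760.82.
Rounded to nearest $1: Quinlan $124,790; Ferraro $43,586; Dube $157,264; Haddad $221,339; Delacroix $229,361; Orozco $126,761. Sum = $903,101.
Difference $903,100 − $903,101 = −$1 applied to largest allocation (Delacroix): Delacroix becomes $229,360.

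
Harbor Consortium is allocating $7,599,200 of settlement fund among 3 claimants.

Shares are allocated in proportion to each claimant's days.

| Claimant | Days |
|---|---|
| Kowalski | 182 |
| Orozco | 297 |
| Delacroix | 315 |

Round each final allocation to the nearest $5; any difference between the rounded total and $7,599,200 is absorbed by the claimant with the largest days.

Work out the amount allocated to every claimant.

Sum of days: 182 + 297 + 315 = 794.
Proportional shares: Kowalski 1,741,882.12; Orozco 2,842,521.91; Delacroix 3,014,795.97.
After rounding ($5): Kowalski $1,741,880; Orozco $2,842,520; Delacroix $3,014,795. Sum = $7,599,195.
Difference $7,599,200 − $7,599,195 = +$5 applied to largest days (Delacroix): Delacroix becomes $3,014,800.

Kowalski: $1,741,880; Orozco: $2,842,520; Delacroix: $3,014,800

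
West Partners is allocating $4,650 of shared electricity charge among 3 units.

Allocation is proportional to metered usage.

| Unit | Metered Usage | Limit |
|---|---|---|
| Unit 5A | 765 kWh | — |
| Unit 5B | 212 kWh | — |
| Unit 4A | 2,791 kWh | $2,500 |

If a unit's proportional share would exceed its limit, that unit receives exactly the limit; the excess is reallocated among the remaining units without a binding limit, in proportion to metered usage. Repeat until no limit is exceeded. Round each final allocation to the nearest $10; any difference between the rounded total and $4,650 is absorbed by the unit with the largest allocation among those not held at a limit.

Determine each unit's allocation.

Combined metered usage = 3,768.
Pro-rata shares before constraints: Unit 5A 944.07; Unit 5B 261.62; Unit 4A 3,444.31.
Cap binds for Unit 4A ($2,500); balance $2,150 reallocated over remaining metered usage 977.
Redistributed shares: Unit 5A 1,683.47 → $1,680; Unit 5B 466.53 → $470.

Unit 5A: $1,680 · Unit 5B: $470 · Unit 4A: $2,500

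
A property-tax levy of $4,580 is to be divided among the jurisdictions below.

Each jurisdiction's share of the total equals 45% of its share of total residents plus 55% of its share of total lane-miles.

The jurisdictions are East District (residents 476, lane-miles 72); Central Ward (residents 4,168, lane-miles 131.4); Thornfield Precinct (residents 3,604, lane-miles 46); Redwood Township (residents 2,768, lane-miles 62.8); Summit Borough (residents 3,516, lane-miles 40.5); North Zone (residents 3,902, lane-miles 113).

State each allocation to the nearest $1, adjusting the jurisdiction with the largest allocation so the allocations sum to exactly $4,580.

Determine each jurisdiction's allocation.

East District: $443 | Central Ward: $1,177 | Thornfield Precinct: $652 | Redwood Township: $649 | Summit Borough: $612 | North Zone: $1,047

Totals — residents 18,434, lane-miles 465.7.
Blended shares (45% residents + 55% lane-miles): East District 0.0967; Central Ward 0.2569; Thornfield Precinct 0.1423; Redwood Township 0.1417; Summit Borough 0.1337; North Zone 0.2287.
Raw shares: East District 442.67; Central Ward 1,176.75; Thornfield Precinct 651.76; Redwood Township 649.16; Summit Borough 612.17; North Zone 1,047.48.
At nearest $1: East District $443; Central Ward $1,177; Thornfield Precinct $652; Redwood Township $649; Summit Borough $612; North Zone $1,047. Sum = $4,580.
Rounded total matches; no reconciliation needed.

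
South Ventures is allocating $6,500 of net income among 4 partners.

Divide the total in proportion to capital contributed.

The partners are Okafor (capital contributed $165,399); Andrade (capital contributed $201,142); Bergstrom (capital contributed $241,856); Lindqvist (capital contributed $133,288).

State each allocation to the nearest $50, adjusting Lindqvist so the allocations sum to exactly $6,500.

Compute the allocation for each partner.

Combined capital contributed = 741,685.
Pro-rata amounts: Okafor 165,399/741,685 × $6,500 = 1,449.53; Andrade 201,142/741,685 × $6,500 = 1,762.77; Bergstrom 241,856/741,685 × $6,500 = 2,119.58; Lindqvist 133,288/741,685 × $6,500 = 1,168.11.
After rounding ($50): Okafor $1,450; Andrade $1,750; Bergstrom $2,100; Lindqvist $1,150. Sum = $6,450.
Difference $6,500 − $6,450 = +$50 applied to Lindqvist: Lindqvist becomes $1,200.

Okafor: $1,450 · Andrade: $1,750 · Bergstrom: $2,100 · Lindqvist: $1,200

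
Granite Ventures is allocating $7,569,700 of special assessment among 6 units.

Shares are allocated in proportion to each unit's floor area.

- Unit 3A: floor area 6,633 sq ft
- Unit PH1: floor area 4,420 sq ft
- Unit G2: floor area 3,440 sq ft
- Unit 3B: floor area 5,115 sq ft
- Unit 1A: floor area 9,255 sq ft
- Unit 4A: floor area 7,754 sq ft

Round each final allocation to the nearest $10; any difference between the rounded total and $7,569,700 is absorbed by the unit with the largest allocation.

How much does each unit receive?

Unit 3A: $1,371,220 | Unit PH1: $913,730 | Unit G2: $711,140 | Unit 3B: $1,057,410 | Unit 1A: $1,913,240 | Unit 4A: $1,602,960

Total floor area = 36,617.
Pro-rata amounts: Unit 3A 6,633/36,617 × $7,569,700 = 1,371,216.10; Unit PH1 4,420/36,617 × $7,569,700 = 913,730.62; Unit G2 3,440/36,617 × $7,569,700 = 711,138.76; Unit 3B 5,115/36,617 × $7,569,700 = 1,057,405.45; Unit 1A 9,255/36,617 × $7,569,700 = 1,913,252.68; Unit 4A 7,754/36,617 × $7,569,700 = 1,602,956.38.
At nearest $10: Unit 3A $1,371,220; Unit PH1 $913,730; Unit G2 $711,140; Unit 3B $1,057,410; Unit 1A $1,913,250; Unit 4A $1,602,960. Sum = $7,569,710.
Difference $7,569,700 − $7,569,710 = −$10 applied to largest allocation (Unit 1A): Unit 1A becomes $1,913,240.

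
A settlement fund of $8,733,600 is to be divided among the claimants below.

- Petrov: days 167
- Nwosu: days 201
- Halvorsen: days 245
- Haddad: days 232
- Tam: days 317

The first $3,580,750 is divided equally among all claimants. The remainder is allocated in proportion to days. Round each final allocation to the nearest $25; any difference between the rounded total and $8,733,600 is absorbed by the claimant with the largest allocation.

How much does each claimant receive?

Petrov: $1,456,700; Nwosu: $1,607,475; Halvorsen: $1,802,600; Haddad: $1,744,950; Tam: $2,121,875

First tranche $3,580,750 split equally: $716,150 each.
Remainder $5,152,850 by days (total 1,162): Petrov 740,555.90 → $740,550; Nwosu 891,327.75 → $891,325; Halvorsen 1,086,444.28 → $1,086,450; Haddad 1,028,796.21 → $1,028,800; Tam 1,405,725.86 → $1,405,725.
Totals: Petrov $716,150 + $740,550 = $1,456,700; Nwosu $716,150 + $891,325 = $1,607,475; Halvorsen $716,150 + $1,086,450 = $1,802,600; Haddad $716,150 + $1,028,800 = $1,744,950; Tam $716,150 + $1,405,725 = $2,121,875.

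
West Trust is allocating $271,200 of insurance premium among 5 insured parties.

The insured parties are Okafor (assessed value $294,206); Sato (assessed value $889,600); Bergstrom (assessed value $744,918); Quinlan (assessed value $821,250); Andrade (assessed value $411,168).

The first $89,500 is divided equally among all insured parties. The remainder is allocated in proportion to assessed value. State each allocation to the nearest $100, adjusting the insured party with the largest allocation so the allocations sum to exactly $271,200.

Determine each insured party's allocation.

Okafor: $34,800; Sato: $69,100; Bergstrom: $60,700; Quinlan: $65,100; Andrade: $41,500

First tranche $89,500 split equally: $17,900 each.
Remainder $181,700 by assessed value (total 3,161,142): Okafor 16,910.73 → $16,900; Sato 51,133.52 → $51,100; Bergstrom 42,817.31 → $42,800; Quinlan 47,204.82 → $47,200; Andrade 23,633.62 → $23,600.
Rounding difference +$100 on remainder applied to Sato.
Totals: Okafor $17,900 + $16,900 = $34,800; Sato $17,900 + $51,200 = $69,100; Bergstrom $17,900 + $42,800 = $60,700; Quinlan $17,900 + $47,200 = $65,100; Andrade $17,900 + $23,600 = $41,500.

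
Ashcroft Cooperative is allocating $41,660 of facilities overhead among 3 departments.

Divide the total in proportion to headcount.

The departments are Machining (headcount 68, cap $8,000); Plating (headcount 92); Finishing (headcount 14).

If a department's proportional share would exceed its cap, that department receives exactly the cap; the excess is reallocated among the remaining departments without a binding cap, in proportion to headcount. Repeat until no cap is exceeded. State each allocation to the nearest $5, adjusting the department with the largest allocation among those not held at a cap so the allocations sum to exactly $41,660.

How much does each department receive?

Sum of headcount: 174.
Pro-rata shares before constraints: Machining 16,280.92; Plating 22,027.13; Finishing 3,351.95.
Held at cap: Machining ($8,000); remaining pool $33,660 reallocated over remaining headcount 106.
Remaining shares: Plating 29,214.34 → $29,215; Finishing 4,445.66 → $4,445.

Machining: $8,000 | Plating: $29,215 | Finishing: $4,445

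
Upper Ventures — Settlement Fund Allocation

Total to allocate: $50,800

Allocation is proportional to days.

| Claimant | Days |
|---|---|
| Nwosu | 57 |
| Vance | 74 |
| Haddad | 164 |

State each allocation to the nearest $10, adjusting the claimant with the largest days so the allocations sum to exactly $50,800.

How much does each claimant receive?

Sum of days: 57 + 74 + 164 = 295.
Proportional shares: Nwosu 9,815.59; Vance 12,743.05; Haddad 28,241.36.
After rounding ($10): Nwosu $9,820; Vance $12,740; Haddad $28,240. Sum = $50,800.
Rounded total matches; no reconciliation needed.

Nwosu: $9,820; Vance: $12,740; Haddad: $28,240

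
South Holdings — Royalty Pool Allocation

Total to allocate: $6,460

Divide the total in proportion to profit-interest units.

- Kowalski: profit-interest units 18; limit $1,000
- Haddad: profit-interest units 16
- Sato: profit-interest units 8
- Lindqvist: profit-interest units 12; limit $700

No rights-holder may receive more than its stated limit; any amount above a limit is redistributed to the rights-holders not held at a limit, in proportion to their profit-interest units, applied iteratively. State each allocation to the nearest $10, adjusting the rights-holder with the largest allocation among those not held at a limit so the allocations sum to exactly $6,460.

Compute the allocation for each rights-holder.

Sum of profit-interest units: 54.
Proportional shares (ignoring caps): Kowalski 2,153.33; Haddad 1,914.07; Sato 957.04; Lindqvist 1,435.56.
Capped: Kowalski ($1,000), Lindqvist ($700); residual $4,760 reallocated over remaining profit-interest units 24.
Redistributed shares: Haddad 3,173.33 → $3,170; Sato 1,586.67 → $1,590.

Kowalski: $1,000 | Haddad: $3,170 | Sato: $1,590 | Lindqvist: $700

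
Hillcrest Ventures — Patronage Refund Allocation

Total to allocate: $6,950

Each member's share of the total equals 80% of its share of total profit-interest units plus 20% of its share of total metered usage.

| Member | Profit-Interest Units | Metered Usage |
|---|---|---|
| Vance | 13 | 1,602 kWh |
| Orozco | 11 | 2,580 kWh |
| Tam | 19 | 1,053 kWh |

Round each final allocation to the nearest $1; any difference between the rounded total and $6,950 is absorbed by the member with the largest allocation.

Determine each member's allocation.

Profit-interest units total 43; metered usage total 5,235.
Combined weights (80% profit-interest units + 20% metered usage): Vance 0.3031; Orozco 0.3032; Tam 0.3937.
Unrounded shares: Vance 2,106.29; Orozco 2,107.37; Tam 2,736.34.
At nearest $1: Vance $2,106; Orozco $2,107; Tam $2,736. Sum = $6,949.
Difference $6,950 − $6,949 = +$1 applied to largest allocation (Tam): Tam becomes $2,737.

Vance: $2,106 · Orozco: $2,107 · Tam: $2,737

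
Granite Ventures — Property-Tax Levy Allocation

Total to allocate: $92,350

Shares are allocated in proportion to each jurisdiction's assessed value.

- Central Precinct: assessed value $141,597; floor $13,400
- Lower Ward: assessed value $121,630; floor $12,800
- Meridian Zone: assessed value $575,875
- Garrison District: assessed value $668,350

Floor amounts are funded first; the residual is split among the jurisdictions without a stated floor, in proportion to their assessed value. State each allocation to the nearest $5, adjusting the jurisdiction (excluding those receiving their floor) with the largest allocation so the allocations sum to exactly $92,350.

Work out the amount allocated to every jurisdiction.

Guaranteed amounts: Central Precinct $13,400; Lower Ward $12,800. Balance $66,150.
Balance split over remaining assessed value 1,244,225: Meridian Zone 30,616.75 → $30,615; Garrison District 35,533.25 → $35,535.

Central Precinct: $13,400 · Lower Ward: $12,800 · Meridian Zone: $30,615 · Garrison District: $35,535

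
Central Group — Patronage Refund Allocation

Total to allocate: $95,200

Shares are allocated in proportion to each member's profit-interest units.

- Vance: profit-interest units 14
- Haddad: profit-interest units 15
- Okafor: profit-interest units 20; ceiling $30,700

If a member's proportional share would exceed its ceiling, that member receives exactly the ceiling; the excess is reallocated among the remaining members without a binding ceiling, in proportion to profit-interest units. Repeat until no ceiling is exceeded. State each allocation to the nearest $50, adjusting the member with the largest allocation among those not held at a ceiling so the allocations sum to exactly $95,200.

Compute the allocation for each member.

Sum of profit-interest units: 49.
Pro-rata shares before constraints: Vance 27,200.00; Haddad 29,142.86; Okafor 38,857.14.
Held at cap: Okafor ($30,700); remaining pool $64,500 reallocated over remaining profit-interest units 29.
Redistributed shares: Vance 31,137.93 → $31,150; Haddad 33,362.07 → $33,350.

Vance: $31,150 | Haddad: $33,350 | Okafor: $30,700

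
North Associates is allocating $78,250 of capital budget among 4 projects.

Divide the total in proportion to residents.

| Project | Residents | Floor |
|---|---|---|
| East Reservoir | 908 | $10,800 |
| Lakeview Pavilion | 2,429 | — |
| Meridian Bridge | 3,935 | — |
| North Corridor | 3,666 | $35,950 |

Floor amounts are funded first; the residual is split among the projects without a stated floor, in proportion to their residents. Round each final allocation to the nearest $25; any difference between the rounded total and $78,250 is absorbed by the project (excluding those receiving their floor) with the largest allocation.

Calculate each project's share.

Fund the minimums — East Reservoir $10,800; North Corridor $35,950. Remaining pool $31,500.
Remaining pool split over remaining residents 6,364: Lakeview Pavilion 12,022.86 → $12,025; Meridian Bridge 19,477.14 → $19,475.

East Reservoir: $10,800; Lakeview Pavilion: $12,025; Meridian Bridge: $19,475; North Corridor: $35,950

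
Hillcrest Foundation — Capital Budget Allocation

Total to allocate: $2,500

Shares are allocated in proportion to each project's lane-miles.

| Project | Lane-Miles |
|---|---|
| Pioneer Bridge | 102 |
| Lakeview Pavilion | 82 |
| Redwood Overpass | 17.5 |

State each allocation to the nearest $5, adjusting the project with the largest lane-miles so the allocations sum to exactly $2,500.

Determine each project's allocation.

Pioneer Bridge: $1,270 | Lakeview Pavilion: $1,015 | Redwood Overpass: $215

Total lane-miles = 102 + 82 + 17.5 = 201.5.
Unrounded shares: Pioneer Bridge 1,265.51; Lakeview Pavilion 1,017.37; Redwood Overpass 217.12.
Rounded to nearest $5: Pioneer Bridge $1,265; Lakeview Pavilion $1,015; Redwood Overpass $215. Sum = $2,495.
Difference $2,500 − $2,495 = +$5 applied to largest lane-miles (Pioneer Bridge): Pioneer Bridge becomes $1,270.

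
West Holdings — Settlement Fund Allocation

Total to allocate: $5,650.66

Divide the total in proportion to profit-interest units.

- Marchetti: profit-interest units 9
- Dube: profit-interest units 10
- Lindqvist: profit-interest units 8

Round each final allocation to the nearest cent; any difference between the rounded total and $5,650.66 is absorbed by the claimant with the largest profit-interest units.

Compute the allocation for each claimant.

Marchetti: $1,883.55; Dube: $2,092.84; Lindqvist: $1,674.27

Profit-interest units total: 9 + 10 + 8 = 27.
Proportional shares: Marchetti 1,883.5533; Dube 2,092.8370; Lindqvist 1,674.2696.
Rounded to nearest cent: Marchetti $1,883.55; Dube $2,092.84; Lindqvist $1,674.27. Sum = $5,650.66.
Rounded total matches; no reconciliation needed.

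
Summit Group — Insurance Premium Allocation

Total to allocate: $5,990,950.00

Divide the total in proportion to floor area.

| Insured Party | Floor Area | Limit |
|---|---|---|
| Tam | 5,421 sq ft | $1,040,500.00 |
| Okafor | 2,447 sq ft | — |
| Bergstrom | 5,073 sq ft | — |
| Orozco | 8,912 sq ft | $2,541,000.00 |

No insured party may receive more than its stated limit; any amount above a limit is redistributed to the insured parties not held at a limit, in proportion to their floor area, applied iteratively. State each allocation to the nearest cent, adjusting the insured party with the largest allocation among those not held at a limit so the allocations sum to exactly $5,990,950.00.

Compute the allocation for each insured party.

Combined floor area = 21,853.
Proportional shares (ignoring caps): Tam 1,486,154.7591; Okafor 670,839.4568; Bergstrom 1,390,751.3545; Orozco 2,443,204.4296.
Held at cap: Tam ($1,040,500.00); residual $4,950,450.00 reallocated over remaining floor area 16,432.
Held at cap: Orozco ($2,541,000.00); residual $2,409,450.00 reallocated over remaining floor area 7,520.
Shares after redistribution: Okafor 784,032.4668 → $784,032.47; Bergstrom 1,625,417.5332 → $1,625,417.53.

Tam: $1,040,500.00; Okafor: $784,032.47; Bergstrom: $1,625,417.53; Orozco: $2,541,000.00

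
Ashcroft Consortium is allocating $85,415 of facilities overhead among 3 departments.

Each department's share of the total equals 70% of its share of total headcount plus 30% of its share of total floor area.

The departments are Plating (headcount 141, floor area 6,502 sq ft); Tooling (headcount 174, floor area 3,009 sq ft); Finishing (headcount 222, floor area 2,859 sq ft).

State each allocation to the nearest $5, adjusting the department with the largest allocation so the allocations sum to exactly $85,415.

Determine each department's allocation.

Plating: $29,170 | Tooling: $25,605 | Finishing: $30,640

Headcount total 537; floor area total 12,370.
Composite weights (70% headcount + 30% floor area): Plating 0.3415; Tooling 0.2998; Finishing 0.3587.
Raw shares: Plating 29,168.10; Tooling 25,606.61; Finishing 30,640.29.
After rounding ($5): Plating $29,170; Tooling $25,605; Finishing $30,640. Sum = $85,415.
Rounded total matches; no reconciliation needed.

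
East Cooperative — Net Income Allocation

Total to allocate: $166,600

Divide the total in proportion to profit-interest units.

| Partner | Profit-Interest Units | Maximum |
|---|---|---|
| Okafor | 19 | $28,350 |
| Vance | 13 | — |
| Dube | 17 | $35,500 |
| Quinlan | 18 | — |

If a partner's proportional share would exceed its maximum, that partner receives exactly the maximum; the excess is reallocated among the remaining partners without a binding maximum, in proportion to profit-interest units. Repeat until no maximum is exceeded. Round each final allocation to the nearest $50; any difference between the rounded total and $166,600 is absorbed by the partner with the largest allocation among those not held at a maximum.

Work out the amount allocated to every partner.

Okafor: $28,350; Vance: $43,100; Dube: $35,500; Quinlan: $59,650

Total profit-interest units = 67.
Proportional shares (ignoring caps): Okafor 47,244.78; Vance 32,325.37; Dube 42,271.64; Quinlan 44,758.21.
Held at cap: Okafor ($28,350), Dube ($35,500); balance $102,750 reallocated over remaining profit-interest units 31.
Remaining shares: Vance 43,088.71 → $43,100; Quinlan 59,661.29 → $59,650.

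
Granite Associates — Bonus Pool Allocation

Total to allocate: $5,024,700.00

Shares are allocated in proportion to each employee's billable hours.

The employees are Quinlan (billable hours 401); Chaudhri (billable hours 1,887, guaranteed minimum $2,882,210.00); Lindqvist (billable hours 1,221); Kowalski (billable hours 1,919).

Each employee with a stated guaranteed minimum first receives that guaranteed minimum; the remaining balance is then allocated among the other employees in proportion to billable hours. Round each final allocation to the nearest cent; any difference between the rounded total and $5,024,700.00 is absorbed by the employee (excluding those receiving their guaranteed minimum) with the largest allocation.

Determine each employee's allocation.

Quinlan: $242,625.95; Chaudhri: $2,882,210.00; Lindqvist: $738,768.79; Kowalski: $1,161,095.26

Minimums first: Chaudhri $2,882,210.00. Balance $2,142,490.00.
Balance split over remaining billable hours 3,541: Quinlan 242,625.9503 → $242,625.95; Lindqvist 738,768.7913 → $738,768.79; Kowalski 1,161,095.2584 → $1,161,095.26.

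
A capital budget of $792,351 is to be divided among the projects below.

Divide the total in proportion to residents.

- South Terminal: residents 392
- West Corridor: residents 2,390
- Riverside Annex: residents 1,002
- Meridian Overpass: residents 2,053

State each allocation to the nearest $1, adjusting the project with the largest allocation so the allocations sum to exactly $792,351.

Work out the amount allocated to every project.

Combined residents = 5,837.
Raw shares: South Terminal 392/5,837 × $792,351 = 53,212.54; West Corridor 2,390/5,837 × $792,351 = 324,433.59; Riverside Annex 1,002/5,837 × $792,351 = 136,017.77; Meridian Overpass 2,053/5,837 × $792,351 = 278,687.10.
After rounding ($1): South Terminal $53,213; West Corridor $324,434; Riverside Annex $136,018; Meridian Overpass $278,687. Sum = $792,352.
Difference $792,351 − $792,352 = −$1 applied to largest allocation (West Corridor): West Corridor becomes $324,433.

South Terminal: $53,213 | West Corridor: $324,433 | Riverside Annex: $136,018 | Meridian Overpass: $278,687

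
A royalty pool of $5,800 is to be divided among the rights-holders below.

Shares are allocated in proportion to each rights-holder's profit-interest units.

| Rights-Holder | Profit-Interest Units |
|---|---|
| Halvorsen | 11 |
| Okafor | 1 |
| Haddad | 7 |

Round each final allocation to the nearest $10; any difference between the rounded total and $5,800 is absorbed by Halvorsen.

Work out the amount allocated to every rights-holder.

Sum of profit-interest units: 19.
Unrounded shares: Halvorsen 11/19 × $5,800 = 3,357.89; Okafor 1/19 × $5,800 = 305.26; Haddad 7/19 × $5,800 = 2,136.84.
At nearest $10: Halvorsen $3,360; Okafor $310; Haddad $2,140. Sum = $5,810.
Difference $5,800 − $5,810 = −$10 applied to Halvorsen: Halvorsen becomes $3,350.

Halvorsen: $3,350; Okafor: $310; Haddad: $2,140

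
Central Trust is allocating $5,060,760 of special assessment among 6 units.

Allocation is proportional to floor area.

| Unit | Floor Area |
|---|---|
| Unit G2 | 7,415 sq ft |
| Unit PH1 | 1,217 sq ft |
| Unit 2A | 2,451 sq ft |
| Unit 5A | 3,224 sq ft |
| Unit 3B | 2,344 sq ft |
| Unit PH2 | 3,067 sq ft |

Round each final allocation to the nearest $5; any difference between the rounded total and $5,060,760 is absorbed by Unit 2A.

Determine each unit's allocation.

Sum of floor area: 19,718.
Raw shares: Unit G2 7,415/19,718 × $5,060,760 = 1,903,110.63; Unit PH1 1,217/19,718 × $5,060,760 = 312,351.40; Unit 2A 2,451/19,718 × $5,060,760 = 629,065.97; Unit 5A 3,224/19,718 × $5,060,760 = 827,461.72; Unit 3B 2,344/19,718 × $5,060,760 = 601,603.68; Unit PH2 3,067/19,718 × $5,060,760 = 787,166.59.
After rounding ($5): Unit G2 $1,903,110; Unit PH1 $312,350; Unit 2A $629,065; Unit 5A $827,460; Unit 3B $601,605; Unit PH2 $787,165. Sum = $5,060,755.
Difference $5,060,760 − $5,060,755 = +$5 applied to Unit 2A: Unit 2A becomes $629,070.

Unit G2: $1,903,110 | Unit PH1: $312,350 | Unit 2A: $629,070 | Unit 5A: $827,460 | Unit 3B: $601,605 | Unit PH2: $787,165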